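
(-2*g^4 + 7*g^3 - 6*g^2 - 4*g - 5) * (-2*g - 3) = 4*g^5 - 8*g^4 - 9*g^3 + 26*g^2 + 22*g + 15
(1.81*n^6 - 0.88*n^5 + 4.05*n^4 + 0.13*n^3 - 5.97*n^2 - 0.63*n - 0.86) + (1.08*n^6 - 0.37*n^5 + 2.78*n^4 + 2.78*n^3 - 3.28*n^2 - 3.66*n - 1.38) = 2.89*n^6 - 1.25*n^5 + 6.83*n^4 + 2.91*n^3 - 9.25*n^2 - 4.29*n - 2.24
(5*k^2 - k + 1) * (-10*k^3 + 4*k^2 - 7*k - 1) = -50*k^5 + 30*k^4 - 49*k^3 + 6*k^2 - 6*k - 1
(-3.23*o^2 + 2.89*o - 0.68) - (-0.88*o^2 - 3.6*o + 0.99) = -2.35*o^2 + 6.49*o - 1.67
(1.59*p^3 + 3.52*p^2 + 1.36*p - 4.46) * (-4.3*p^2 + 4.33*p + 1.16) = -6.837*p^5 - 8.2513*p^4 + 11.238*p^3 + 29.15*p^2 - 17.7342*p - 5.1736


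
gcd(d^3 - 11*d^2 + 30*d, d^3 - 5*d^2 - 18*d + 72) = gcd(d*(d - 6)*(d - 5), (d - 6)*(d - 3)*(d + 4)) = d - 6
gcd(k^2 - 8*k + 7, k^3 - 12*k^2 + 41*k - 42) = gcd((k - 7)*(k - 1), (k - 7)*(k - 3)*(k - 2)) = k - 7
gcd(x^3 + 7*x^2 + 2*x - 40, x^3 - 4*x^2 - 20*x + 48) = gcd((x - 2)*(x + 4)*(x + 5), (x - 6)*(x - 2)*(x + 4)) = x^2 + 2*x - 8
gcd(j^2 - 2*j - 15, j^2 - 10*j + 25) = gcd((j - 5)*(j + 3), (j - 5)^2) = j - 5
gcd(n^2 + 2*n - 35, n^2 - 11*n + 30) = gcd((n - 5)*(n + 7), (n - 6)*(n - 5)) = n - 5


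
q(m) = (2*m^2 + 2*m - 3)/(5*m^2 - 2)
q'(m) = -10*m*(2*m^2 + 2*m - 3)/(5*m^2 - 2)^2 + (4*m + 2)/(5*m^2 - 2)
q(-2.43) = 0.14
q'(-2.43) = -0.15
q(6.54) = 0.45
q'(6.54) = -0.01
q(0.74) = -0.58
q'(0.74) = 12.49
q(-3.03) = 0.21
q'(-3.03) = -0.08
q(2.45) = 0.50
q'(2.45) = -0.01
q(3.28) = 0.48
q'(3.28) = -0.01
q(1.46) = 0.48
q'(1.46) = 0.09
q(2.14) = 0.50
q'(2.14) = -0.01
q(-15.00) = 0.37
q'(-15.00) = 0.00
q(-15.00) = 0.37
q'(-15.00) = 0.00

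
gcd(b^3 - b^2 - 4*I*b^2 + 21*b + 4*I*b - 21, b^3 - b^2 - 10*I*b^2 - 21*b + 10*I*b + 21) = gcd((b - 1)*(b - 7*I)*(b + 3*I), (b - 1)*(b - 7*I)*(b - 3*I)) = b^2 + b*(-1 - 7*I) + 7*I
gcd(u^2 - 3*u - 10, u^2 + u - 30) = u - 5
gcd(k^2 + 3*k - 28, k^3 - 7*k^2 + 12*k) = k - 4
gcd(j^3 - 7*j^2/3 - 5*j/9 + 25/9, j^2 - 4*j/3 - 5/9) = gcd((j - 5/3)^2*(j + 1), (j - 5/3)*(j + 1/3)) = j - 5/3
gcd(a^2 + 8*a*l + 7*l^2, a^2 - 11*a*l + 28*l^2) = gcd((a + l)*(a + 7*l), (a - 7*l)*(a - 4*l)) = 1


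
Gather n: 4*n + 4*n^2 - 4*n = 4*n^2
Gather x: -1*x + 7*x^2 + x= 7*x^2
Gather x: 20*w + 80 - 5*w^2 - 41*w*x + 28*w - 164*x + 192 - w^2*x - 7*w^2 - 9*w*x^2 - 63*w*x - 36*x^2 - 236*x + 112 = -12*w^2 + 48*w + x^2*(-9*w - 36) + x*(-w^2 - 104*w - 400) + 384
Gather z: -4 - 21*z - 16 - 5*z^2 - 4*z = -5*z^2 - 25*z - 20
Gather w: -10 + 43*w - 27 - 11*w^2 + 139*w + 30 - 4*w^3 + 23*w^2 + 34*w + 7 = -4*w^3 + 12*w^2 + 216*w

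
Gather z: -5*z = -5*z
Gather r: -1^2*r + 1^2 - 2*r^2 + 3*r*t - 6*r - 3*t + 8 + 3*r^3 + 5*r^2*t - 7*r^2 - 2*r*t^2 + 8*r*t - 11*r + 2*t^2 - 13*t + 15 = 3*r^3 + r^2*(5*t - 9) + r*(-2*t^2 + 11*t - 18) + 2*t^2 - 16*t + 24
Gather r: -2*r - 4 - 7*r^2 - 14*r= -7*r^2 - 16*r - 4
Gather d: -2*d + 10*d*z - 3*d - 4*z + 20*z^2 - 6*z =d*(10*z - 5) + 20*z^2 - 10*z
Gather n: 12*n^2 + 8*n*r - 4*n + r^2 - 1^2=12*n^2 + n*(8*r - 4) + r^2 - 1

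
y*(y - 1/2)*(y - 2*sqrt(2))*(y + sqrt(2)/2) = y^4 - 3*sqrt(2)*y^3/2 - y^3/2 - 2*y^2 + 3*sqrt(2)*y^2/4 + y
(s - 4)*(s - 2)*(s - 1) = s^3 - 7*s^2 + 14*s - 8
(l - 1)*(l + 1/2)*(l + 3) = l^3 + 5*l^2/2 - 2*l - 3/2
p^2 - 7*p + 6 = (p - 6)*(p - 1)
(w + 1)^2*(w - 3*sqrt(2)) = w^3 - 3*sqrt(2)*w^2 + 2*w^2 - 6*sqrt(2)*w + w - 3*sqrt(2)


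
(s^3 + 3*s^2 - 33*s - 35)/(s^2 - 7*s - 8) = (s^2 + 2*s - 35)/(s - 8)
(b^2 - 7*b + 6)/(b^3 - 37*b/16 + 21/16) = 16*(b - 6)/(16*b^2 + 16*b - 21)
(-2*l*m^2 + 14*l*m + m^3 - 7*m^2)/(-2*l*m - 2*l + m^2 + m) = m*(m - 7)/(m + 1)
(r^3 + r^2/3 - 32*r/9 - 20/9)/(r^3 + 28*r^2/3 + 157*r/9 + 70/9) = (r - 2)/(r + 7)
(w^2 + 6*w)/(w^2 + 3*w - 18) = w/(w - 3)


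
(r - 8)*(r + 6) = r^2 - 2*r - 48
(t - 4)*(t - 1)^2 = t^3 - 6*t^2 + 9*t - 4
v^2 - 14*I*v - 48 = (v - 8*I)*(v - 6*I)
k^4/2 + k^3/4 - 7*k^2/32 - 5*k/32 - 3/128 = (k/2 + 1/4)*(k - 3/4)*(k + 1/4)*(k + 1/2)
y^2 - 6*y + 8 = (y - 4)*(y - 2)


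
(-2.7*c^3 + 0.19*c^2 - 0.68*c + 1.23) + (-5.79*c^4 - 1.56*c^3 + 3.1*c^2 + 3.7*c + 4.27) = -5.79*c^4 - 4.26*c^3 + 3.29*c^2 + 3.02*c + 5.5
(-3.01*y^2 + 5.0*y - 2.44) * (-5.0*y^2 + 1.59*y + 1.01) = 15.05*y^4 - 29.7859*y^3 + 17.1099*y^2 + 1.1704*y - 2.4644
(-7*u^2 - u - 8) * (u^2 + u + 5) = -7*u^4 - 8*u^3 - 44*u^2 - 13*u - 40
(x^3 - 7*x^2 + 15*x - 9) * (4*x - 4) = 4*x^4 - 32*x^3 + 88*x^2 - 96*x + 36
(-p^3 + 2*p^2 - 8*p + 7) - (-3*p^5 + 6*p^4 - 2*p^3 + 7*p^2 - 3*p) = 3*p^5 - 6*p^4 + p^3 - 5*p^2 - 5*p + 7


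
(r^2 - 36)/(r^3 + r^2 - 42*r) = (r + 6)/(r*(r + 7))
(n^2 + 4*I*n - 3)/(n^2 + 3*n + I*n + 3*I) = (n + 3*I)/(n + 3)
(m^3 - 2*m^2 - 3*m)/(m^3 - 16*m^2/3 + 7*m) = 3*(m + 1)/(3*m - 7)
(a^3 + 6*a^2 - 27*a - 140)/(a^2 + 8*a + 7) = (a^2 - a - 20)/(a + 1)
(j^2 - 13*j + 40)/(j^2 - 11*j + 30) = (j - 8)/(j - 6)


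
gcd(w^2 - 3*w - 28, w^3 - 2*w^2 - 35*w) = w - 7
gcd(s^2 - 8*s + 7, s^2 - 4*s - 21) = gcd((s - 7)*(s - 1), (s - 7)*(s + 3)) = s - 7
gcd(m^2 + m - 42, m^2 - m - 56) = m + 7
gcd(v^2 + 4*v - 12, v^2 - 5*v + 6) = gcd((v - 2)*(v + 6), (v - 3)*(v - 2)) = v - 2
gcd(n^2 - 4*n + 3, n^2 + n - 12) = n - 3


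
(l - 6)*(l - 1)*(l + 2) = l^3 - 5*l^2 - 8*l + 12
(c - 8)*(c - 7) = c^2 - 15*c + 56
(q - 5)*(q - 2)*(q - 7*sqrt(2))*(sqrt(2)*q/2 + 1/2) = sqrt(2)*q^4/2 - 13*q^3/2 - 7*sqrt(2)*q^3/2 + 3*sqrt(2)*q^2/2 + 91*q^2/2 - 65*q + 49*sqrt(2)*q/2 - 35*sqrt(2)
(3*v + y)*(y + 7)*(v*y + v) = 3*v^2*y^2 + 24*v^2*y + 21*v^2 + v*y^3 + 8*v*y^2 + 7*v*y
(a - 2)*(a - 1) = a^2 - 3*a + 2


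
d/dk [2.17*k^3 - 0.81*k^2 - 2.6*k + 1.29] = 6.51*k^2 - 1.62*k - 2.6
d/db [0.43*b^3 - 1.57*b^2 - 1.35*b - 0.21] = 1.29*b^2 - 3.14*b - 1.35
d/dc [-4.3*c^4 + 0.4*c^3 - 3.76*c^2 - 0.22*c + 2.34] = -17.2*c^3 + 1.2*c^2 - 7.52*c - 0.22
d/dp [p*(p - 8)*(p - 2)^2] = 4*p^3 - 36*p^2 + 72*p - 32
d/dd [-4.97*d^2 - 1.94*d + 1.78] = -9.94*d - 1.94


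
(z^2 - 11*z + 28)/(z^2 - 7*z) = (z - 4)/z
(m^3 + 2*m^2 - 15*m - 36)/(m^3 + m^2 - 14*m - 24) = (m + 3)/(m + 2)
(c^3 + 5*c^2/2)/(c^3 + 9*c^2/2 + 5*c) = c/(c + 2)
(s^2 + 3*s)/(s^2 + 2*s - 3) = s/(s - 1)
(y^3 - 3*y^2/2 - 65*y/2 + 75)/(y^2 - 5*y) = y + 7/2 - 15/y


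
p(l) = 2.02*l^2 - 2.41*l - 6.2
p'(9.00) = 33.95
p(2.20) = -1.73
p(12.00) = 255.76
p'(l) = 4.04*l - 2.41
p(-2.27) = 9.68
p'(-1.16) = -7.10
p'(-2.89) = -14.09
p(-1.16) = -0.69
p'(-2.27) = -11.58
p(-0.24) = -5.51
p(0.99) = -6.61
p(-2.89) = 17.64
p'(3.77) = 12.82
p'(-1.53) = -8.59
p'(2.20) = 6.48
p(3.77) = 13.42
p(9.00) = 135.73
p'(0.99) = 1.59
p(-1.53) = 2.22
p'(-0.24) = -3.38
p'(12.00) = 46.07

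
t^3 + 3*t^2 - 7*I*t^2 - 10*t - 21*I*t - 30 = (t + 3)*(t - 5*I)*(t - 2*I)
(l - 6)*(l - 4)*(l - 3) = l^3 - 13*l^2 + 54*l - 72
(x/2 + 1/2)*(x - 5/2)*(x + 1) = x^3/2 - x^2/4 - 2*x - 5/4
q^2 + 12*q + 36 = (q + 6)^2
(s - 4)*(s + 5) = s^2 + s - 20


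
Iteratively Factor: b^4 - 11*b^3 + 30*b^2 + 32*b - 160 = (b + 2)*(b^3 - 13*b^2 + 56*b - 80) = (b - 4)*(b + 2)*(b^2 - 9*b + 20) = (b - 4)^2*(b + 2)*(b - 5)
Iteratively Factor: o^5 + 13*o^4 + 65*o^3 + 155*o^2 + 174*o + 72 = (o + 4)*(o^4 + 9*o^3 + 29*o^2 + 39*o + 18) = (o + 1)*(o + 4)*(o^3 + 8*o^2 + 21*o + 18) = (o + 1)*(o + 3)*(o + 4)*(o^2 + 5*o + 6) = (o + 1)*(o + 3)^2*(o + 4)*(o + 2)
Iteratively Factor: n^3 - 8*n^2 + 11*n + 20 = (n - 4)*(n^2 - 4*n - 5) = (n - 5)*(n - 4)*(n + 1)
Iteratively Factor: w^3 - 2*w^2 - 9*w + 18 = (w - 3)*(w^2 + w - 6) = (w - 3)*(w - 2)*(w + 3)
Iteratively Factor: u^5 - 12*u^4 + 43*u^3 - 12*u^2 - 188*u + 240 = (u + 2)*(u^4 - 14*u^3 + 71*u^2 - 154*u + 120) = (u - 4)*(u + 2)*(u^3 - 10*u^2 + 31*u - 30) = (u - 4)*(u - 3)*(u + 2)*(u^2 - 7*u + 10) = (u - 4)*(u - 3)*(u - 2)*(u + 2)*(u - 5)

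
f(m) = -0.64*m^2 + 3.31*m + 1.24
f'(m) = 3.31 - 1.28*m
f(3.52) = 4.96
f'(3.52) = -1.20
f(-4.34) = -25.18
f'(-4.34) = 8.87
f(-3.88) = -21.24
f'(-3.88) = 8.28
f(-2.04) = -8.18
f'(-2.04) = 5.92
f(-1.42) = -4.75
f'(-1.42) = 5.13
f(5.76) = -0.93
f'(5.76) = -4.06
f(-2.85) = -13.39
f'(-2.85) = 6.96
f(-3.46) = -17.87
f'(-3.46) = 7.74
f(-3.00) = -14.45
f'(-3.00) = 7.15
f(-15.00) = -192.41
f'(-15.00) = 22.51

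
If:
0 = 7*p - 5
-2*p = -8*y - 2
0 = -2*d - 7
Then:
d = -7/2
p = 5/7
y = -1/14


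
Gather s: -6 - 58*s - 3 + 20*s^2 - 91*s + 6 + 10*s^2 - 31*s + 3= 30*s^2 - 180*s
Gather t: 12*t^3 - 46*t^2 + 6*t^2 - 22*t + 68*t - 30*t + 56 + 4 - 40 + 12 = 12*t^3 - 40*t^2 + 16*t + 32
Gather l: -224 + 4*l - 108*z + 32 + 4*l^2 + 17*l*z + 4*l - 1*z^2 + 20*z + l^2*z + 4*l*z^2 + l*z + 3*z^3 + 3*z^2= l^2*(z + 4) + l*(4*z^2 + 18*z + 8) + 3*z^3 + 2*z^2 - 88*z - 192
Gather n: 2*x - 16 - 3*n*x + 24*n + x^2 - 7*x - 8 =n*(24 - 3*x) + x^2 - 5*x - 24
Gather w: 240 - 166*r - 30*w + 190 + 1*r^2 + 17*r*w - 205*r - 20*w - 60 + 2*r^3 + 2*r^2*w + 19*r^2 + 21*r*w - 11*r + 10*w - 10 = 2*r^3 + 20*r^2 - 382*r + w*(2*r^2 + 38*r - 40) + 360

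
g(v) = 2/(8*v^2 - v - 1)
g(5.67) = 0.01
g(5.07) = 0.01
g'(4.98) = -0.00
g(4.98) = 0.01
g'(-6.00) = 0.00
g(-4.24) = 0.01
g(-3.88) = 0.02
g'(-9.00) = 0.00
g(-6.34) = 0.01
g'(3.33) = -0.01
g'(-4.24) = 0.01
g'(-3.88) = 0.01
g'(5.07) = -0.00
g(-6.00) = 0.01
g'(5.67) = -0.00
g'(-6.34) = 0.00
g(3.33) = 0.02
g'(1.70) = -0.13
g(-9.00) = 0.00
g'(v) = 2*(1 - 16*v)/(8*v^2 - v - 1)^2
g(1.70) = 0.10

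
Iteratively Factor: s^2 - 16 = (s + 4)*(s - 4)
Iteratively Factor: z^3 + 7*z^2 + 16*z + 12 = (z + 2)*(z^2 + 5*z + 6) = (z + 2)^2*(z + 3)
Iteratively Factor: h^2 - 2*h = (h)*(h - 2)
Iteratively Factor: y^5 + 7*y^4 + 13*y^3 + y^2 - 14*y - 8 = (y - 1)*(y^4 + 8*y^3 + 21*y^2 + 22*y + 8) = (y - 1)*(y + 2)*(y^3 + 6*y^2 + 9*y + 4) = (y - 1)*(y + 1)*(y + 2)*(y^2 + 5*y + 4) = (y - 1)*(y + 1)*(y + 2)*(y + 4)*(y + 1)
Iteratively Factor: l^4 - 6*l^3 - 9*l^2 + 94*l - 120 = (l - 2)*(l^3 - 4*l^2 - 17*l + 60) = (l - 2)*(l + 4)*(l^2 - 8*l + 15) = (l - 5)*(l - 2)*(l + 4)*(l - 3)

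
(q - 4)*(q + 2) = q^2 - 2*q - 8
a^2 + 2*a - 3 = (a - 1)*(a + 3)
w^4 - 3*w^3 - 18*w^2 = w^2*(w - 6)*(w + 3)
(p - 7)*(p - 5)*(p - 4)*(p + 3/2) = p^4 - 29*p^3/2 + 59*p^2 - 31*p/2 - 210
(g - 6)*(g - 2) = g^2 - 8*g + 12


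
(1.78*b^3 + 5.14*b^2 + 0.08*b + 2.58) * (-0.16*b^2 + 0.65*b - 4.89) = -0.2848*b^5 + 0.3346*b^4 - 5.376*b^3 - 25.4954*b^2 + 1.2858*b - 12.6162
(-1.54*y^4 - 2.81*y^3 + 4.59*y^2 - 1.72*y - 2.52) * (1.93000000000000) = -2.9722*y^4 - 5.4233*y^3 + 8.8587*y^2 - 3.3196*y - 4.8636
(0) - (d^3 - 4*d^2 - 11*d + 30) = -d^3 + 4*d^2 + 11*d - 30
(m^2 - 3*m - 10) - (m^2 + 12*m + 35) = -15*m - 45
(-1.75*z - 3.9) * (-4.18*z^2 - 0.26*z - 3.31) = 7.315*z^3 + 16.757*z^2 + 6.8065*z + 12.909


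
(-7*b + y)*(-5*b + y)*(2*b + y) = 70*b^3 + 11*b^2*y - 10*b*y^2 + y^3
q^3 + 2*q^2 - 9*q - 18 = (q - 3)*(q + 2)*(q + 3)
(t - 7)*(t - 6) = t^2 - 13*t + 42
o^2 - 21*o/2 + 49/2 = (o - 7)*(o - 7/2)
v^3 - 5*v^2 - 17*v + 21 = (v - 7)*(v - 1)*(v + 3)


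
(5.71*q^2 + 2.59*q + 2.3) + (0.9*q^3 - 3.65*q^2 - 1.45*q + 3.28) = 0.9*q^3 + 2.06*q^2 + 1.14*q + 5.58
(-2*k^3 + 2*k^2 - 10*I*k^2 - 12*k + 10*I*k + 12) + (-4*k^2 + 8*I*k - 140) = -2*k^3 - 2*k^2 - 10*I*k^2 - 12*k + 18*I*k - 128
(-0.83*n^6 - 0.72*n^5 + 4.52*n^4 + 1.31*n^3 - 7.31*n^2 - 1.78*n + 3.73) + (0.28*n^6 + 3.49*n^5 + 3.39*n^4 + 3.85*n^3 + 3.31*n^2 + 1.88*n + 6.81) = -0.55*n^6 + 2.77*n^5 + 7.91*n^4 + 5.16*n^3 - 4.0*n^2 + 0.0999999999999999*n + 10.54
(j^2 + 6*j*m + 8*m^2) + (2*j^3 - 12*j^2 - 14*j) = 2*j^3 - 11*j^2 + 6*j*m - 14*j + 8*m^2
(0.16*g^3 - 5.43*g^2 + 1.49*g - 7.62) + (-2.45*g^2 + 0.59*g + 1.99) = 0.16*g^3 - 7.88*g^2 + 2.08*g - 5.63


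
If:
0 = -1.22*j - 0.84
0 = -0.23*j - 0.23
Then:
No Solution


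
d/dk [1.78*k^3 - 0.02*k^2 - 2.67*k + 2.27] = 5.34*k^2 - 0.04*k - 2.67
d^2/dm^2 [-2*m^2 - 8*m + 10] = -4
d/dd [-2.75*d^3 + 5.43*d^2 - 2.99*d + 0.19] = -8.25*d^2 + 10.86*d - 2.99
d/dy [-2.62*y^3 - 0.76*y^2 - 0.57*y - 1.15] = -7.86*y^2 - 1.52*y - 0.57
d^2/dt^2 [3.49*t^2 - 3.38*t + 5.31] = 6.98000000000000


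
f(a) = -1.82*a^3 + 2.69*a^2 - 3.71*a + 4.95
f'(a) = -5.46*a^2 + 5.38*a - 3.71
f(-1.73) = 28.84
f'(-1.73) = -29.36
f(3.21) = -39.44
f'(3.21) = -42.70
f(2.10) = -7.83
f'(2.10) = -16.49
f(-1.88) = 33.53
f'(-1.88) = -33.12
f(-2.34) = 51.68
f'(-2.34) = -46.20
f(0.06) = 4.74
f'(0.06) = -3.41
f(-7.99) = 1134.67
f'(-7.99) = -395.26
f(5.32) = -212.69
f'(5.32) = -129.62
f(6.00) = -313.59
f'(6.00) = -167.99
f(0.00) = 4.95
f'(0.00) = -3.71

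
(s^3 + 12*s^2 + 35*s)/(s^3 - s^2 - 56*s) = (s + 5)/(s - 8)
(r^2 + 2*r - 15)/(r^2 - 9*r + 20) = (r^2 + 2*r - 15)/(r^2 - 9*r + 20)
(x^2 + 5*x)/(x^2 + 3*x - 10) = x/(x - 2)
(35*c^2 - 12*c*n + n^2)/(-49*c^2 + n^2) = (-5*c + n)/(7*c + n)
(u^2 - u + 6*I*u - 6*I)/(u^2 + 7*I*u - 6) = (u - 1)/(u + I)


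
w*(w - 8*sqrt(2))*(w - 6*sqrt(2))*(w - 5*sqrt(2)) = w^4 - 19*sqrt(2)*w^3 + 236*w^2 - 480*sqrt(2)*w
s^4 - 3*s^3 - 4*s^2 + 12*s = s*(s - 3)*(s - 2)*(s + 2)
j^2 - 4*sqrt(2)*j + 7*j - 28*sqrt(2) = (j + 7)*(j - 4*sqrt(2))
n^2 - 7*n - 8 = (n - 8)*(n + 1)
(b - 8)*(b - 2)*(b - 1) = b^3 - 11*b^2 + 26*b - 16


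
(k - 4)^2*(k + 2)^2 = k^4 - 4*k^3 - 12*k^2 + 32*k + 64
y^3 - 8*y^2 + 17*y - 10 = (y - 5)*(y - 2)*(y - 1)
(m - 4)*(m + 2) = m^2 - 2*m - 8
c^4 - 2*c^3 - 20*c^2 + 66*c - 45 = (c - 3)^2*(c - 1)*(c + 5)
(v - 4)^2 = v^2 - 8*v + 16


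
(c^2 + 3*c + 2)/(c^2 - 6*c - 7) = (c + 2)/(c - 7)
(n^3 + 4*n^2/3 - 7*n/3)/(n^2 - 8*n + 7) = n*(3*n + 7)/(3*(n - 7))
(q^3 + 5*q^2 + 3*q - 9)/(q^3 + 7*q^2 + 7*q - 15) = (q + 3)/(q + 5)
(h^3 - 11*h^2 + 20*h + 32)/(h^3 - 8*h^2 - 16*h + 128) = (h + 1)/(h + 4)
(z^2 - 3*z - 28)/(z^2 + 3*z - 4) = (z - 7)/(z - 1)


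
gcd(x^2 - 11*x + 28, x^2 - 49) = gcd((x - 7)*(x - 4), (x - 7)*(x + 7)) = x - 7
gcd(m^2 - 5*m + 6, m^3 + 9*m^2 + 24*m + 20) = 1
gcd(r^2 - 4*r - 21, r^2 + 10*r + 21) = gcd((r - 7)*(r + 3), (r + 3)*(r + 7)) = r + 3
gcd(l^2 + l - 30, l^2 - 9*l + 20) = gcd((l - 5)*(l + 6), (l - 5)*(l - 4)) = l - 5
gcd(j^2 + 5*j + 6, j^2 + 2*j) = j + 2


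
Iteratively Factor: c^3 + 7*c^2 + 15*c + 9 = (c + 3)*(c^2 + 4*c + 3) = (c + 1)*(c + 3)*(c + 3)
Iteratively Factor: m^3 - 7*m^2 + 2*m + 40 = (m - 4)*(m^2 - 3*m - 10) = (m - 4)*(m + 2)*(m - 5)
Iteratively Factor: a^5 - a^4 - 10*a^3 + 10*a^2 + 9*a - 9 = (a - 1)*(a^4 - 10*a^2 + 9) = (a - 1)*(a + 1)*(a^3 - a^2 - 9*a + 9) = (a - 1)^2*(a + 1)*(a^2 - 9) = (a - 3)*(a - 1)^2*(a + 1)*(a + 3)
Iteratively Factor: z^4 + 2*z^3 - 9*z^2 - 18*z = (z - 3)*(z^3 + 5*z^2 + 6*z) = z*(z - 3)*(z^2 + 5*z + 6) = z*(z - 3)*(z + 3)*(z + 2)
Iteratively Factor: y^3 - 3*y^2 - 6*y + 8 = (y + 2)*(y^2 - 5*y + 4) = (y - 1)*(y + 2)*(y - 4)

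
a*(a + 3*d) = a^2 + 3*a*d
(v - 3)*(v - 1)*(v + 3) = v^3 - v^2 - 9*v + 9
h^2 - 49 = (h - 7)*(h + 7)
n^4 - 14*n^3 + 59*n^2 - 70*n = n*(n - 7)*(n - 5)*(n - 2)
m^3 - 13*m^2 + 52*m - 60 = (m - 6)*(m - 5)*(m - 2)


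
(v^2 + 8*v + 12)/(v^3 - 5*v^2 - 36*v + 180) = (v + 2)/(v^2 - 11*v + 30)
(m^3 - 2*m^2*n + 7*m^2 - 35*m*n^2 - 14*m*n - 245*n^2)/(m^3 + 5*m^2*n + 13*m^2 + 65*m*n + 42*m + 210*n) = (m - 7*n)/(m + 6)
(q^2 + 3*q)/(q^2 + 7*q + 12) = q/(q + 4)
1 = 1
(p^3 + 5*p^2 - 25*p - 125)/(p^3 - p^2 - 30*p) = (p^2 - 25)/(p*(p - 6))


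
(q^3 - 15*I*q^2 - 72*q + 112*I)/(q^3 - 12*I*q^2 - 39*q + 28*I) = (q - 4*I)/(q - I)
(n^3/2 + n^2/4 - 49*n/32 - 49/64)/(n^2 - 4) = (32*n^3 + 16*n^2 - 98*n - 49)/(64*(n^2 - 4))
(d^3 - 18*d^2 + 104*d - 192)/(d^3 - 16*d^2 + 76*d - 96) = (d - 4)/(d - 2)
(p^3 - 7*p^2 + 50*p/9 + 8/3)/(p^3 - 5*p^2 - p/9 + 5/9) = (3*p^2 - 22*p + 24)/(3*p^2 - 16*p + 5)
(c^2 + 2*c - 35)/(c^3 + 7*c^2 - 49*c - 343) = (c - 5)/(c^2 - 49)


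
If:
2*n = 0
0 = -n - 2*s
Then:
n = 0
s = 0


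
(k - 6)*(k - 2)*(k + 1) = k^3 - 7*k^2 + 4*k + 12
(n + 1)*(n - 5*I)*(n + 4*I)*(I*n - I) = I*n^4 + n^3 + 19*I*n^2 - n - 20*I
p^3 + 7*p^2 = p^2*(p + 7)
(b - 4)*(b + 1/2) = b^2 - 7*b/2 - 2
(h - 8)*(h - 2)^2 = h^3 - 12*h^2 + 36*h - 32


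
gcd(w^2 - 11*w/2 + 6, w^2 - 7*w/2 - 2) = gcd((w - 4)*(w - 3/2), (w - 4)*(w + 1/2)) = w - 4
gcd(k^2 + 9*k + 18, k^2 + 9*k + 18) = k^2 + 9*k + 18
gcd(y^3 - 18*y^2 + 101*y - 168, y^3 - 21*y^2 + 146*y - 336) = y^2 - 15*y + 56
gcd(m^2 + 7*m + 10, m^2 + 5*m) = m + 5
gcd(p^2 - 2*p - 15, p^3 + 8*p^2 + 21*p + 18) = p + 3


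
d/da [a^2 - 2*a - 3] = 2*a - 2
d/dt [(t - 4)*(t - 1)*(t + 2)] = 3*t^2 - 6*t - 6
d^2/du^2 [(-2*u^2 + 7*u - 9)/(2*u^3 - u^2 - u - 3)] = 2*(-8*u^6 + 84*u^5 - 270*u^4 + 83*u^3 + 297*u^2 - 252*u - 21)/(8*u^9 - 12*u^8 - 6*u^7 - 25*u^6 + 39*u^5 + 24*u^4 + 35*u^3 - 36*u^2 - 27*u - 27)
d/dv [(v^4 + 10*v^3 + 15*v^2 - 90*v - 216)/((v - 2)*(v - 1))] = (2*v^5 + v^4 - 52*v^3 + 105*v^2 + 492*v - 828)/(v^4 - 6*v^3 + 13*v^2 - 12*v + 4)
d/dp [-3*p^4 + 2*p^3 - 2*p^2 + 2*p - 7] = -12*p^3 + 6*p^2 - 4*p + 2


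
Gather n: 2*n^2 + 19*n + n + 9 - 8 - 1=2*n^2 + 20*n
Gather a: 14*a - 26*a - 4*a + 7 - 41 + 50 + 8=24 - 16*a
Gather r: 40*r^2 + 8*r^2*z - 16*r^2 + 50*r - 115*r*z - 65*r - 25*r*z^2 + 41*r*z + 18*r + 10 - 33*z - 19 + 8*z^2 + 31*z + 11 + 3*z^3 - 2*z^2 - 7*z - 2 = r^2*(8*z + 24) + r*(-25*z^2 - 74*z + 3) + 3*z^3 + 6*z^2 - 9*z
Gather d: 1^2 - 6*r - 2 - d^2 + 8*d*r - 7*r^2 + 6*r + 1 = -d^2 + 8*d*r - 7*r^2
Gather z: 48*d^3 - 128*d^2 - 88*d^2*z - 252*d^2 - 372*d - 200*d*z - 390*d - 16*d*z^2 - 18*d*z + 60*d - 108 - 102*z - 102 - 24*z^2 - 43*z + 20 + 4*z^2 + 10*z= 48*d^3 - 380*d^2 - 702*d + z^2*(-16*d - 20) + z*(-88*d^2 - 218*d - 135) - 190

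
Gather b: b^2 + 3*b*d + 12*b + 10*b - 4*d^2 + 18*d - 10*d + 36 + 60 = b^2 + b*(3*d + 22) - 4*d^2 + 8*d + 96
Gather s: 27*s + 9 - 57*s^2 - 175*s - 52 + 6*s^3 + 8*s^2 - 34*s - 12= 6*s^3 - 49*s^2 - 182*s - 55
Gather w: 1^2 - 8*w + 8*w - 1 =0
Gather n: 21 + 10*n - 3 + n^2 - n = n^2 + 9*n + 18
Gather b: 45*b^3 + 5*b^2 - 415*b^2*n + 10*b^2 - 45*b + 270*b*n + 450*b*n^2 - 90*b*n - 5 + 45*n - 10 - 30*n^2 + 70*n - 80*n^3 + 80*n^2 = 45*b^3 + b^2*(15 - 415*n) + b*(450*n^2 + 180*n - 45) - 80*n^3 + 50*n^2 + 115*n - 15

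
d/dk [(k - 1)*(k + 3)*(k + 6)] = 3*k^2 + 16*k + 9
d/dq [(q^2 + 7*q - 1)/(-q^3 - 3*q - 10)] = (-(2*q + 7)*(q^3 + 3*q + 10) + 3*(q^2 + 1)*(q^2 + 7*q - 1))/(q^3 + 3*q + 10)^2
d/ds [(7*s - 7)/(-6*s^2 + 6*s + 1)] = 7*(6*s^2 - 12*s + 7)/(36*s^4 - 72*s^3 + 24*s^2 + 12*s + 1)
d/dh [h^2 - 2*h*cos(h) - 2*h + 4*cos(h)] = 2*h*sin(h) + 2*h - 4*sin(h) - 2*cos(h) - 2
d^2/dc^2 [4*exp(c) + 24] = 4*exp(c)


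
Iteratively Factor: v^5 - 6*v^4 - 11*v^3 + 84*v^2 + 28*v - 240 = (v - 5)*(v^4 - v^3 - 16*v^2 + 4*v + 48) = (v - 5)*(v + 2)*(v^3 - 3*v^2 - 10*v + 24) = (v - 5)*(v + 2)*(v + 3)*(v^2 - 6*v + 8) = (v - 5)*(v - 2)*(v + 2)*(v + 3)*(v - 4)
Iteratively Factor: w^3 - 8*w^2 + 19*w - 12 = (w - 1)*(w^2 - 7*w + 12) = (w - 3)*(w - 1)*(w - 4)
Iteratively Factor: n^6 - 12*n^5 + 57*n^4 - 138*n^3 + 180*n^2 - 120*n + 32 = (n - 1)*(n^5 - 11*n^4 + 46*n^3 - 92*n^2 + 88*n - 32) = (n - 2)*(n - 1)*(n^4 - 9*n^3 + 28*n^2 - 36*n + 16) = (n - 2)^2*(n - 1)*(n^3 - 7*n^2 + 14*n - 8) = (n - 2)^3*(n - 1)*(n^2 - 5*n + 4) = (n - 4)*(n - 2)^3*(n - 1)*(n - 1)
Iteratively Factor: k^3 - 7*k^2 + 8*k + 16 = (k - 4)*(k^2 - 3*k - 4) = (k - 4)^2*(k + 1)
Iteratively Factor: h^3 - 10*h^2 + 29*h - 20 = (h - 4)*(h^2 - 6*h + 5) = (h - 5)*(h - 4)*(h - 1)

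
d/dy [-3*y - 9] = -3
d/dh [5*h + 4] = 5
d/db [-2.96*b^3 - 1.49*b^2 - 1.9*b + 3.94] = -8.88*b^2 - 2.98*b - 1.9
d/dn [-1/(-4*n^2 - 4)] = -n/(2*(n^2 + 1)^2)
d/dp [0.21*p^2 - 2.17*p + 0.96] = 0.42*p - 2.17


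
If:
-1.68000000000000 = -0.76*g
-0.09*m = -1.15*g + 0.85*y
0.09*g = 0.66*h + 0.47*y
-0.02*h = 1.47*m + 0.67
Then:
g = 2.21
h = -1.86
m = -0.43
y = 3.04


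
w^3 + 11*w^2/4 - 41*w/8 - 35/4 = (w - 2)*(w + 5/4)*(w + 7/2)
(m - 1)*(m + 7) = m^2 + 6*m - 7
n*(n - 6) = n^2 - 6*n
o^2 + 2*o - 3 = (o - 1)*(o + 3)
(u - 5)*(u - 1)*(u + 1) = u^3 - 5*u^2 - u + 5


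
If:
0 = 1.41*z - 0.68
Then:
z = 0.48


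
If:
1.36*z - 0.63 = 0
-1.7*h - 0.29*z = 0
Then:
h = -0.08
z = 0.46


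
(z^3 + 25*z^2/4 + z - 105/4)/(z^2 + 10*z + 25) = (4*z^2 + 5*z - 21)/(4*(z + 5))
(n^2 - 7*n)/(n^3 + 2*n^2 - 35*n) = (n - 7)/(n^2 + 2*n - 35)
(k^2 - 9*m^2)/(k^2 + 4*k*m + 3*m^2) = (k - 3*m)/(k + m)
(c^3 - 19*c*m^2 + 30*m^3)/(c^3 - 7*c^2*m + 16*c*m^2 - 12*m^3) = (c + 5*m)/(c - 2*m)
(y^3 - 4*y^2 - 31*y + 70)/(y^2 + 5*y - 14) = (y^2 - 2*y - 35)/(y + 7)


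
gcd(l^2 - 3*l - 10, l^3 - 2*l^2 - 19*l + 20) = l - 5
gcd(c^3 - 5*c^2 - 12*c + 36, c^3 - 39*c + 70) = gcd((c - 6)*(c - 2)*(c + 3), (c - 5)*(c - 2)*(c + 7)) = c - 2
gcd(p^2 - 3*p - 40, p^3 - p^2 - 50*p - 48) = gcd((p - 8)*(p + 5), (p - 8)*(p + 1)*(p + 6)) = p - 8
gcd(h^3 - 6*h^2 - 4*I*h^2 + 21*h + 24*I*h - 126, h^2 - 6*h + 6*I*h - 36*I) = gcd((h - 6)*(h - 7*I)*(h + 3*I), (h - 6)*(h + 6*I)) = h - 6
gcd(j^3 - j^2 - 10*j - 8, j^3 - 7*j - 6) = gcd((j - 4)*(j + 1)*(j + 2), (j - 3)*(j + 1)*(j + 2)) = j^2 + 3*j + 2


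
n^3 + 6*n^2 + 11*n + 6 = (n + 1)*(n + 2)*(n + 3)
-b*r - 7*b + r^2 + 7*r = (-b + r)*(r + 7)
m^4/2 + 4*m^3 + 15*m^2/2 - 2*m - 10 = (m/2 + 1)*(m - 1)*(m + 2)*(m + 5)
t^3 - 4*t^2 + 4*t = t*(t - 2)^2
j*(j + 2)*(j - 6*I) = j^3 + 2*j^2 - 6*I*j^2 - 12*I*j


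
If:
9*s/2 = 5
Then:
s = 10/9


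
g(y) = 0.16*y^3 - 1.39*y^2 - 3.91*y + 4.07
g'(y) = 0.48*y^2 - 2.78*y - 3.91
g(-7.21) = -99.97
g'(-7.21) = 41.09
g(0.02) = 3.99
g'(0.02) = -3.97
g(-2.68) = 1.49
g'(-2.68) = 6.99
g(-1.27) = 6.47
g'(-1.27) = 0.39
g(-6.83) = -85.04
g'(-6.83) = 37.47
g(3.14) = -16.96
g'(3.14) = -7.91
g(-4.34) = -18.22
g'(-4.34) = 17.20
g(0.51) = 1.74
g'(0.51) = -5.20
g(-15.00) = -790.03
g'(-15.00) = 145.79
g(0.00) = 4.07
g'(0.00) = -3.91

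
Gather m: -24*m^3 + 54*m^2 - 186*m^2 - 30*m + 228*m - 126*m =-24*m^3 - 132*m^2 + 72*m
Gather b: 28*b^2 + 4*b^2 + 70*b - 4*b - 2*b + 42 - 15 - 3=32*b^2 + 64*b + 24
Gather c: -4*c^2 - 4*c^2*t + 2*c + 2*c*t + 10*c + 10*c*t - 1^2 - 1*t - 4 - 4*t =c^2*(-4*t - 4) + c*(12*t + 12) - 5*t - 5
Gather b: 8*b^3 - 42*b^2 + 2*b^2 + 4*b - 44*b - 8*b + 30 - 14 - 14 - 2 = 8*b^3 - 40*b^2 - 48*b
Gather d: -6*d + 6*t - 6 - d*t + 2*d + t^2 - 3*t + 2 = d*(-t - 4) + t^2 + 3*t - 4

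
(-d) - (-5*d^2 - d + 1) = 5*d^2 - 1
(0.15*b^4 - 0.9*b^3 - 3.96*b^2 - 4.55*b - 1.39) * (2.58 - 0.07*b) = -0.0105*b^5 + 0.45*b^4 - 2.0448*b^3 - 9.8983*b^2 - 11.6417*b - 3.5862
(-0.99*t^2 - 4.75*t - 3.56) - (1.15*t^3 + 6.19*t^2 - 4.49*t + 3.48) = -1.15*t^3 - 7.18*t^2 - 0.26*t - 7.04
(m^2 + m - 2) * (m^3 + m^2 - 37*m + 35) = m^5 + 2*m^4 - 38*m^3 - 4*m^2 + 109*m - 70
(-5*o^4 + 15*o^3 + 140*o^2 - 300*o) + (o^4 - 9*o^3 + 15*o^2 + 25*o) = -4*o^4 + 6*o^3 + 155*o^2 - 275*o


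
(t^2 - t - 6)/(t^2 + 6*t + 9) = (t^2 - t - 6)/(t^2 + 6*t + 9)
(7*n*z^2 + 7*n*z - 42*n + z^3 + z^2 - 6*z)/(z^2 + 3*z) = 7*n - 14*n/z + z - 2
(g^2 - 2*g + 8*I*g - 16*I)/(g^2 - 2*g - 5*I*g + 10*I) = (g + 8*I)/(g - 5*I)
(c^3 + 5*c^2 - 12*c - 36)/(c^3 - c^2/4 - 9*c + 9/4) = 4*(c^2 + 8*c + 12)/(4*c^2 + 11*c - 3)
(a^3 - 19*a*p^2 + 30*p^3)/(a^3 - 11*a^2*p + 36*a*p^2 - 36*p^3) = (-a - 5*p)/(-a + 6*p)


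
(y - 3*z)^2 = y^2 - 6*y*z + 9*z^2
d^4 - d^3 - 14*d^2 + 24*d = d*(d - 3)*(d - 2)*(d + 4)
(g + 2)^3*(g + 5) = g^4 + 11*g^3 + 42*g^2 + 68*g + 40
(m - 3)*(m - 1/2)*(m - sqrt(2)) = m^3 - 7*m^2/2 - sqrt(2)*m^2 + 3*m/2 + 7*sqrt(2)*m/2 - 3*sqrt(2)/2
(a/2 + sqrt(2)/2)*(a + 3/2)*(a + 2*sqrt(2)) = a^3/2 + 3*a^2/4 + 3*sqrt(2)*a^2/2 + 2*a + 9*sqrt(2)*a/4 + 3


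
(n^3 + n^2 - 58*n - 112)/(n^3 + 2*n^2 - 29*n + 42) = (n^2 - 6*n - 16)/(n^2 - 5*n + 6)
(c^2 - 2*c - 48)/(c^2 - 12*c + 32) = (c + 6)/(c - 4)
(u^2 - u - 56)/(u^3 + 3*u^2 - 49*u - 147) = (u - 8)/(u^2 - 4*u - 21)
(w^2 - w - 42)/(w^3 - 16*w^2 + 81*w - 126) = (w + 6)/(w^2 - 9*w + 18)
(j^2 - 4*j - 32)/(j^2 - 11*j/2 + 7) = 2*(j^2 - 4*j - 32)/(2*j^2 - 11*j + 14)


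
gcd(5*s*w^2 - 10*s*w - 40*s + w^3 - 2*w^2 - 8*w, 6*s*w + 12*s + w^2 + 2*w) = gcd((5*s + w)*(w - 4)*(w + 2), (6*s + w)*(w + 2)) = w + 2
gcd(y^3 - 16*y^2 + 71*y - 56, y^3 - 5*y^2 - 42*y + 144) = y - 8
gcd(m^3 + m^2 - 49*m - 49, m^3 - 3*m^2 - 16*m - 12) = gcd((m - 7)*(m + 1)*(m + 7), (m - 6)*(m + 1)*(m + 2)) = m + 1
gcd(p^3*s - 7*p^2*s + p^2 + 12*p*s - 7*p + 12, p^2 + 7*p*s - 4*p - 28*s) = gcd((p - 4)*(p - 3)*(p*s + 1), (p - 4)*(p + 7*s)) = p - 4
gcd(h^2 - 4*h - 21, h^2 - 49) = h - 7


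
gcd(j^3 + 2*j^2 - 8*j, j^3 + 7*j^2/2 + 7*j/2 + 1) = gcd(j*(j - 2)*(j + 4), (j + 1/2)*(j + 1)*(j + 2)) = 1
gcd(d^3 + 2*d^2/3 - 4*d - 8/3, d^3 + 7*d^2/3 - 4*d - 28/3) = d^2 - 4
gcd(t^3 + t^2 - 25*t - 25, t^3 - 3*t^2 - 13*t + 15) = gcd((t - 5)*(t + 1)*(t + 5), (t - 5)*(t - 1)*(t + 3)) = t - 5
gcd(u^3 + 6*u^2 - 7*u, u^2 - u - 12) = 1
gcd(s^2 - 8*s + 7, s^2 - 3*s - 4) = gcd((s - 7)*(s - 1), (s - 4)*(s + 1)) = 1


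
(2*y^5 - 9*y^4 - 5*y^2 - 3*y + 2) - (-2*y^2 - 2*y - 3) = 2*y^5 - 9*y^4 - 3*y^2 - y + 5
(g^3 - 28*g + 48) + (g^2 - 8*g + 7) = g^3 + g^2 - 36*g + 55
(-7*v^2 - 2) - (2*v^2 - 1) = -9*v^2 - 1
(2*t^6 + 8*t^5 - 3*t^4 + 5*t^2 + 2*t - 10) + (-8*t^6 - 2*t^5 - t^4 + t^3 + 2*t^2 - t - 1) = -6*t^6 + 6*t^5 - 4*t^4 + t^3 + 7*t^2 + t - 11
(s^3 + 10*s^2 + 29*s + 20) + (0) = s^3 + 10*s^2 + 29*s + 20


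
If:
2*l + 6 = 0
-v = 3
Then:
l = -3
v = -3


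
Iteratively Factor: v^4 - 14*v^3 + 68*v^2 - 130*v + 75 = (v - 5)*(v^3 - 9*v^2 + 23*v - 15) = (v - 5)*(v - 3)*(v^2 - 6*v + 5) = (v - 5)*(v - 3)*(v - 1)*(v - 5)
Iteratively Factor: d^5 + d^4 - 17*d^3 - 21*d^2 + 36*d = (d + 3)*(d^4 - 2*d^3 - 11*d^2 + 12*d) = (d - 4)*(d + 3)*(d^3 + 2*d^2 - 3*d) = (d - 4)*(d + 3)^2*(d^2 - d) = d*(d - 4)*(d + 3)^2*(d - 1)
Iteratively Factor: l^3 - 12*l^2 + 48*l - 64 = (l - 4)*(l^2 - 8*l + 16) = (l - 4)^2*(l - 4)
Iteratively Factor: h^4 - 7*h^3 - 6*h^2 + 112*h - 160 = (h - 4)*(h^3 - 3*h^2 - 18*h + 40) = (h - 5)*(h - 4)*(h^2 + 2*h - 8) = (h - 5)*(h - 4)*(h + 4)*(h - 2)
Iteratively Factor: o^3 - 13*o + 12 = (o + 4)*(o^2 - 4*o + 3) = (o - 3)*(o + 4)*(o - 1)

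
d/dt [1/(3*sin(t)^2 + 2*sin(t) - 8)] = -2*(3*sin(t) + 1)*cos(t)/(3*sin(t)^2 + 2*sin(t) - 8)^2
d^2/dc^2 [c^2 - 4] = 2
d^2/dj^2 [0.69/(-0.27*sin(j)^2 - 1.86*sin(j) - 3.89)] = (0.201204*sin(j)^4 + 1.039554*sin(j)^3 - 0.813510000000001*sin(j)^2 - 7.071534*sin(j) - 3.324834)/(0.27*sin(j)^2 + 1.86*sin(j) + 3.89)^3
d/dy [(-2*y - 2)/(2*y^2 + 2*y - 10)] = (-y^2 - y + (y + 1)*(2*y + 1) + 5)/(y^2 + y - 5)^2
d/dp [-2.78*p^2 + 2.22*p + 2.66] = 2.22 - 5.56*p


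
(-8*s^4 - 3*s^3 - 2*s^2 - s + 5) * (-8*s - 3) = 64*s^5 + 48*s^4 + 25*s^3 + 14*s^2 - 37*s - 15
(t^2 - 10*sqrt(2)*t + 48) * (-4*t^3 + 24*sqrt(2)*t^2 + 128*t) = -4*t^5 + 64*sqrt(2)*t^4 - 544*t^3 - 128*sqrt(2)*t^2 + 6144*t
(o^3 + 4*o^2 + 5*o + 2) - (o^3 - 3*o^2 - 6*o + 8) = 7*o^2 + 11*o - 6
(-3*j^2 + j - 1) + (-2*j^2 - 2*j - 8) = -5*j^2 - j - 9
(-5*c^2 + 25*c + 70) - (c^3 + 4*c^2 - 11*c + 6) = -c^3 - 9*c^2 + 36*c + 64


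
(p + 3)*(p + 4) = p^2 + 7*p + 12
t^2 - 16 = (t - 4)*(t + 4)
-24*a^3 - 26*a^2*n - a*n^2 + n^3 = (-6*a + n)*(a + n)*(4*a + n)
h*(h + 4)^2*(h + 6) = h^4 + 14*h^3 + 64*h^2 + 96*h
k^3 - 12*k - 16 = (k - 4)*(k + 2)^2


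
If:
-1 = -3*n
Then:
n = 1/3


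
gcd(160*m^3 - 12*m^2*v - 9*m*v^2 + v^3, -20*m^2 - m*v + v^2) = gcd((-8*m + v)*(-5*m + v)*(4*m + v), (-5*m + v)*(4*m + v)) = -20*m^2 - m*v + v^2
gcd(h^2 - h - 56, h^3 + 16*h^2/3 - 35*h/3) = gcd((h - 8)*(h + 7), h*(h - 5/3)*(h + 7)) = h + 7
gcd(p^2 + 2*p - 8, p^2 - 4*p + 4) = p - 2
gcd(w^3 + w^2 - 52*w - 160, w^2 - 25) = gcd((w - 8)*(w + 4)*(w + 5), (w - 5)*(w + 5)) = w + 5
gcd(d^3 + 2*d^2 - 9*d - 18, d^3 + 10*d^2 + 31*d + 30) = d^2 + 5*d + 6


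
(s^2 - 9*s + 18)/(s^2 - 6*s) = (s - 3)/s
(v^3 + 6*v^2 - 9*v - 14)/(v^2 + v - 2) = (v^3 + 6*v^2 - 9*v - 14)/(v^2 + v - 2)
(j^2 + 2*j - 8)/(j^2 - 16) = (j - 2)/(j - 4)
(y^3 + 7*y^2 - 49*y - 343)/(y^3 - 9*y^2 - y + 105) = (y^2 + 14*y + 49)/(y^2 - 2*y - 15)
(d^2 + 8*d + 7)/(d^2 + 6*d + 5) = (d + 7)/(d + 5)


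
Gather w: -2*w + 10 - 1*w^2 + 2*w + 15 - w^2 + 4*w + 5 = -2*w^2 + 4*w + 30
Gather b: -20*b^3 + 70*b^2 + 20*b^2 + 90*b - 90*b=-20*b^3 + 90*b^2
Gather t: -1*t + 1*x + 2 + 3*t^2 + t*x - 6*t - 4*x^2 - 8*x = 3*t^2 + t*(x - 7) - 4*x^2 - 7*x + 2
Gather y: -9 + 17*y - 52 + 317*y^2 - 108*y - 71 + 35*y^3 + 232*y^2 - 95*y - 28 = 35*y^3 + 549*y^2 - 186*y - 160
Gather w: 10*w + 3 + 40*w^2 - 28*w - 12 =40*w^2 - 18*w - 9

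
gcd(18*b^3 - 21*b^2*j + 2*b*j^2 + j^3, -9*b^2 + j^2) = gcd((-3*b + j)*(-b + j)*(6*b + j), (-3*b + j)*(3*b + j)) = 3*b - j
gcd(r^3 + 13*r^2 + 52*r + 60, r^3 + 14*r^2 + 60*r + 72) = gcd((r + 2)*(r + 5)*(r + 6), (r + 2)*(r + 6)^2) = r^2 + 8*r + 12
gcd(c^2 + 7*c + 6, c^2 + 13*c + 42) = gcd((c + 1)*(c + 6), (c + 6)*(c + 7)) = c + 6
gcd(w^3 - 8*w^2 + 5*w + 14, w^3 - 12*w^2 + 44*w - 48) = w - 2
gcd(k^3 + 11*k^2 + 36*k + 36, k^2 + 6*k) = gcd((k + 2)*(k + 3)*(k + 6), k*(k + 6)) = k + 6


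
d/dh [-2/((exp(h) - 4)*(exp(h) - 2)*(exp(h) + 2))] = 2*((exp(h) - 4)*(exp(h) - 2) + (exp(h) - 4)*(exp(h) + 2) + (exp(h) - 2)*(exp(h) + 2))*exp(h)/((exp(h) - 4)^2*(exp(h) - 2)^2*(exp(h) + 2)^2)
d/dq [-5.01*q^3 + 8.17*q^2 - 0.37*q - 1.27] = -15.03*q^2 + 16.34*q - 0.37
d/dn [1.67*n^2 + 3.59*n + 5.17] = 3.34*n + 3.59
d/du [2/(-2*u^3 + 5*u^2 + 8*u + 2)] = 4*(3*u^2 - 5*u - 4)/(-2*u^3 + 5*u^2 + 8*u + 2)^2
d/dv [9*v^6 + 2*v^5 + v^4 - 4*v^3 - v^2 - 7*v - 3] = 54*v^5 + 10*v^4 + 4*v^3 - 12*v^2 - 2*v - 7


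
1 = 1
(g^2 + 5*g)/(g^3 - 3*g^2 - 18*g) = (g + 5)/(g^2 - 3*g - 18)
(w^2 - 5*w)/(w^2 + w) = (w - 5)/(w + 1)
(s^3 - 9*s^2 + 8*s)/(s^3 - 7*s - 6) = s*(-s^2 + 9*s - 8)/(-s^3 + 7*s + 6)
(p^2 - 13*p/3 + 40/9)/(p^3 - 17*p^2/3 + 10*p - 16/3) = (p - 5/3)/(p^2 - 3*p + 2)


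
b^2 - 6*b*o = b*(b - 6*o)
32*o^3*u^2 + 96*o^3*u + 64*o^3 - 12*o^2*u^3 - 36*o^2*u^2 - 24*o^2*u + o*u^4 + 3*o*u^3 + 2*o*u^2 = (-8*o + u)*(-4*o + u)*(u + 2)*(o*u + o)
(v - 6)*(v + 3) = v^2 - 3*v - 18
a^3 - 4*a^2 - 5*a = a*(a - 5)*(a + 1)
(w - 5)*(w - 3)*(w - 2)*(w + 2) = w^4 - 8*w^3 + 11*w^2 + 32*w - 60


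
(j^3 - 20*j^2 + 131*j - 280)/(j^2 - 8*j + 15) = (j^2 - 15*j + 56)/(j - 3)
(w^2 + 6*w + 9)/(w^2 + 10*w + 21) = (w + 3)/(w + 7)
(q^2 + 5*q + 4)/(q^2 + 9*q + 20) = (q + 1)/(q + 5)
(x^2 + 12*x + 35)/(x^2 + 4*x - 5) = (x + 7)/(x - 1)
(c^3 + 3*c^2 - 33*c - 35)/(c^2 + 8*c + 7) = c - 5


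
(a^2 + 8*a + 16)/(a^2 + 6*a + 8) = (a + 4)/(a + 2)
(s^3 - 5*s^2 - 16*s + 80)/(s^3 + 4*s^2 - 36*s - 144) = (s^2 - 9*s + 20)/(s^2 - 36)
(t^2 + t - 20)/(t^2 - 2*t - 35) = (t - 4)/(t - 7)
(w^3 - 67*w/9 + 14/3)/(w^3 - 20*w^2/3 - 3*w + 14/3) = (w^2 + 2*w/3 - 7)/(w^2 - 6*w - 7)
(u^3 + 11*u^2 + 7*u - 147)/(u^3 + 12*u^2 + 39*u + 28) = (u^2 + 4*u - 21)/(u^2 + 5*u + 4)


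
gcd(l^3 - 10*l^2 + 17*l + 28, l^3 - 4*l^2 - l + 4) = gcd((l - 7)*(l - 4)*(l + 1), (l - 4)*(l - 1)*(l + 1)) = l^2 - 3*l - 4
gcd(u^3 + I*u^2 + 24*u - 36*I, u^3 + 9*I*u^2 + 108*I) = u^2 + 3*I*u + 18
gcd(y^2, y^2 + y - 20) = 1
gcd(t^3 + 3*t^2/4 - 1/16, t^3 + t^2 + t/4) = t^2 + t + 1/4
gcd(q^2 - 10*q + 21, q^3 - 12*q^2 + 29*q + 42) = q - 7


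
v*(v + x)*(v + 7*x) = v^3 + 8*v^2*x + 7*v*x^2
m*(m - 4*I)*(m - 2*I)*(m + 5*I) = m^4 - I*m^3 + 22*m^2 - 40*I*m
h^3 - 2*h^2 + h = h*(h - 1)^2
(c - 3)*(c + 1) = c^2 - 2*c - 3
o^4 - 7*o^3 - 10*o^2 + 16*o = o*(o - 8)*(o - 1)*(o + 2)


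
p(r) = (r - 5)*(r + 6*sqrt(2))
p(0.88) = -38.58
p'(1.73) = 6.95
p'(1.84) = 7.17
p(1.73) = -33.40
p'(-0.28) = 2.93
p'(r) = 2*r - 5 + 6*sqrt(2)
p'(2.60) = 8.69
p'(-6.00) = -8.51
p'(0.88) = 5.25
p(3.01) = -22.88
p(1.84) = -32.63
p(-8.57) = 1.15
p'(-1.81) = -0.13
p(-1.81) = -45.46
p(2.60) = -26.60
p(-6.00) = -27.34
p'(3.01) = 9.51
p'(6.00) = 15.49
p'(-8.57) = -13.65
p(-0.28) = -43.32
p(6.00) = 14.49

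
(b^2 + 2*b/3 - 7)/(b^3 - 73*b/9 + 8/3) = 3*(3*b - 7)/(9*b^2 - 27*b + 8)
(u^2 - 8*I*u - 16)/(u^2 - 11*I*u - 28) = (u - 4*I)/(u - 7*I)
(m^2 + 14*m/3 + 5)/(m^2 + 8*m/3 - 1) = (3*m + 5)/(3*m - 1)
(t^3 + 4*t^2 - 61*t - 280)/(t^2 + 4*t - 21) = (t^2 - 3*t - 40)/(t - 3)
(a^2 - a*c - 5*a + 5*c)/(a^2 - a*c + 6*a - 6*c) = (a - 5)/(a + 6)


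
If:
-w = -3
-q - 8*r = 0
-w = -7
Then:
No Solution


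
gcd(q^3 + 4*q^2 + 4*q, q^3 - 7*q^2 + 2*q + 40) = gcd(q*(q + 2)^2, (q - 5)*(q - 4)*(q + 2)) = q + 2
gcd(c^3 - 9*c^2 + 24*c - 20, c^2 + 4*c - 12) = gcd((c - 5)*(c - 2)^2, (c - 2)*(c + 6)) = c - 2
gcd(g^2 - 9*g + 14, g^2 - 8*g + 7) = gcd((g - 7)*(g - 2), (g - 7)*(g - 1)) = g - 7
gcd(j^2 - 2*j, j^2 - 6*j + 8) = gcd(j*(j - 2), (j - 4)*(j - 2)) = j - 2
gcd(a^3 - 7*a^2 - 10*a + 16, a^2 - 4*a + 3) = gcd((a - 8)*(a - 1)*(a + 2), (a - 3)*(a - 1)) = a - 1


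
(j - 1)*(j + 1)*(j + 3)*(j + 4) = j^4 + 7*j^3 + 11*j^2 - 7*j - 12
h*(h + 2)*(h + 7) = h^3 + 9*h^2 + 14*h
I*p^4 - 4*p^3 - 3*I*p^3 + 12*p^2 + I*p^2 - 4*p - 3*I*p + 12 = (p - 3)*(p + I)*(p + 4*I)*(I*p + 1)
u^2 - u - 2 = (u - 2)*(u + 1)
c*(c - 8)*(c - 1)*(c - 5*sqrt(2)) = c^4 - 9*c^3 - 5*sqrt(2)*c^3 + 8*c^2 + 45*sqrt(2)*c^2 - 40*sqrt(2)*c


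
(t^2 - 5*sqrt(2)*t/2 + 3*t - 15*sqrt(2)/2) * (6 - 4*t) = -4*t^3 - 6*t^2 + 10*sqrt(2)*t^2 + 18*t + 15*sqrt(2)*t - 45*sqrt(2)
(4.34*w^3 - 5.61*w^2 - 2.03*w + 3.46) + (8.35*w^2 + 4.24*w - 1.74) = 4.34*w^3 + 2.74*w^2 + 2.21*w + 1.72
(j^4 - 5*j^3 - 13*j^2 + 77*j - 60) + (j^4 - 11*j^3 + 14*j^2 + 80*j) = 2*j^4 - 16*j^3 + j^2 + 157*j - 60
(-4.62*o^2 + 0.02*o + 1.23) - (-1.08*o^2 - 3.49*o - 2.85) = -3.54*o^2 + 3.51*o + 4.08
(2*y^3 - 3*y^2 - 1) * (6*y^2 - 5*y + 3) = 12*y^5 - 28*y^4 + 21*y^3 - 15*y^2 + 5*y - 3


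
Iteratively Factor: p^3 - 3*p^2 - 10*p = (p)*(p^2 - 3*p - 10) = p*(p - 5)*(p + 2)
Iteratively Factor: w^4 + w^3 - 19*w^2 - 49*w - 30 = (w + 2)*(w^3 - w^2 - 17*w - 15) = (w - 5)*(w + 2)*(w^2 + 4*w + 3) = (w - 5)*(w + 1)*(w + 2)*(w + 3)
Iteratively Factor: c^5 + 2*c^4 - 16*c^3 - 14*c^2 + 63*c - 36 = (c - 1)*(c^4 + 3*c^3 - 13*c^2 - 27*c + 36) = (c - 1)*(c + 4)*(c^3 - c^2 - 9*c + 9) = (c - 1)*(c + 3)*(c + 4)*(c^2 - 4*c + 3) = (c - 3)*(c - 1)*(c + 3)*(c + 4)*(c - 1)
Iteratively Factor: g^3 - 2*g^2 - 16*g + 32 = (g + 4)*(g^2 - 6*g + 8) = (g - 2)*(g + 4)*(g - 4)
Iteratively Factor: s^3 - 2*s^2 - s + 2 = (s - 2)*(s^2 - 1) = (s - 2)*(s + 1)*(s - 1)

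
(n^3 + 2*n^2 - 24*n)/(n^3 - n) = (n^2 + 2*n - 24)/(n^2 - 1)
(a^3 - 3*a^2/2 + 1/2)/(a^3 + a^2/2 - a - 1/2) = (a - 1)/(a + 1)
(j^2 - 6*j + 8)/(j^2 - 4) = (j - 4)/(j + 2)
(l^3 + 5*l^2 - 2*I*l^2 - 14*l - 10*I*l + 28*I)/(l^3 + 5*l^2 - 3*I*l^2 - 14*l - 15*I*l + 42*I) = (l - 2*I)/(l - 3*I)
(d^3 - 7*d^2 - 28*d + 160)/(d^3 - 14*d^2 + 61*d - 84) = (d^2 - 3*d - 40)/(d^2 - 10*d + 21)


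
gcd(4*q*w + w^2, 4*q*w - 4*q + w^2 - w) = 4*q + w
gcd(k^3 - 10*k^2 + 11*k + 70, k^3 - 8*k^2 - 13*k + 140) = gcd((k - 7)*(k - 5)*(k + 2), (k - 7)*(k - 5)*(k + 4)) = k^2 - 12*k + 35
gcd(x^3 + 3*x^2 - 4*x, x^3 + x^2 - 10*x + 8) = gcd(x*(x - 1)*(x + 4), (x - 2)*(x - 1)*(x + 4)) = x^2 + 3*x - 4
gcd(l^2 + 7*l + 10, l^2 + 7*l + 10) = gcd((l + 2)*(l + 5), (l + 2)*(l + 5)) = l^2 + 7*l + 10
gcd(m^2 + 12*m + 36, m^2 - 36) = m + 6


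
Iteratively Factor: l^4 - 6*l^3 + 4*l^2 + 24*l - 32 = (l - 2)*(l^3 - 4*l^2 - 4*l + 16) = (l - 2)^2*(l^2 - 2*l - 8) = (l - 2)^2*(l + 2)*(l - 4)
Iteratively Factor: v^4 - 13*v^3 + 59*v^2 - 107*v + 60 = (v - 1)*(v^3 - 12*v^2 + 47*v - 60) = (v - 4)*(v - 1)*(v^2 - 8*v + 15) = (v - 5)*(v - 4)*(v - 1)*(v - 3)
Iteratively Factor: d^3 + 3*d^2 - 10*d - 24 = (d + 4)*(d^2 - d - 6) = (d + 2)*(d + 4)*(d - 3)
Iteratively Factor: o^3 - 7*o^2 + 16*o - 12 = (o - 3)*(o^2 - 4*o + 4) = (o - 3)*(o - 2)*(o - 2)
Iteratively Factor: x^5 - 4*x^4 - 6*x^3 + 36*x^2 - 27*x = (x - 3)*(x^4 - x^3 - 9*x^2 + 9*x) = (x - 3)*(x - 1)*(x^3 - 9*x) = x*(x - 3)*(x - 1)*(x^2 - 9) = x*(x - 3)*(x - 1)*(x + 3)*(x - 3)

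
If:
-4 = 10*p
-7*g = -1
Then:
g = 1/7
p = -2/5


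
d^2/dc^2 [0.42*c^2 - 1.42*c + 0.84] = 0.840000000000000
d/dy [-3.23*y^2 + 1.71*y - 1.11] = 1.71 - 6.46*y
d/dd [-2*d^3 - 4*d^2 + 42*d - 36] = -6*d^2 - 8*d + 42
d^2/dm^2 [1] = 0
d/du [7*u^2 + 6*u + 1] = 14*u + 6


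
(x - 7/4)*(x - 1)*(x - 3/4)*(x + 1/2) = x^4 - 3*x^3 + 33*x^2/16 + 19*x/32 - 21/32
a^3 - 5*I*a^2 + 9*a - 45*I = (a - 5*I)*(a - 3*I)*(a + 3*I)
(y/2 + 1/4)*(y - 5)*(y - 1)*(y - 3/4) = y^4/2 - 25*y^3/8 + 49*y^2/16 + y/2 - 15/16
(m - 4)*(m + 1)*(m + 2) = m^3 - m^2 - 10*m - 8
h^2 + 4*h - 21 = (h - 3)*(h + 7)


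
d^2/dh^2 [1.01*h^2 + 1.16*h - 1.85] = 2.02000000000000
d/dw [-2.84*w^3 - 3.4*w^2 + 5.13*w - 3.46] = -8.52*w^2 - 6.8*w + 5.13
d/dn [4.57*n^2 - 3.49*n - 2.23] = 9.14*n - 3.49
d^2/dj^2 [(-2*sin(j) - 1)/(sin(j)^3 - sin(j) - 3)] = (-8*sin(j)^7 - 9*sin(j)^6 + 4*sin(j)^5 - 64*sin(j)^4 - 23*sin(j)^3 + 71*sin(j)^2 + 3*sin(j) - 10)/(sin(j)*cos(j)^2 + 3)^3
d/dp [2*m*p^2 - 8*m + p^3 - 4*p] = 4*m*p + 3*p^2 - 4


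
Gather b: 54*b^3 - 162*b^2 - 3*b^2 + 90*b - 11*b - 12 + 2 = 54*b^3 - 165*b^2 + 79*b - 10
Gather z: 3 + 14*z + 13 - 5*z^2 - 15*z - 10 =-5*z^2 - z + 6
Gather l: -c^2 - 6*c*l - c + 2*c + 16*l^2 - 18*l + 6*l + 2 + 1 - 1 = -c^2 + c + 16*l^2 + l*(-6*c - 12) + 2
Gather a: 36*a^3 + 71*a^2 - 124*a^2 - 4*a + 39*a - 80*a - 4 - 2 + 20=36*a^3 - 53*a^2 - 45*a + 14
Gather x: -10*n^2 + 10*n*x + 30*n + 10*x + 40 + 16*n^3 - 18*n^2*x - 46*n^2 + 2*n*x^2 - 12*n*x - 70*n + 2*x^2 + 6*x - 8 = 16*n^3 - 56*n^2 - 40*n + x^2*(2*n + 2) + x*(-18*n^2 - 2*n + 16) + 32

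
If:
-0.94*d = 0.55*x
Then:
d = -0.585106382978723*x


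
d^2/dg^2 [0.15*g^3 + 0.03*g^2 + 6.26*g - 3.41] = 0.9*g + 0.06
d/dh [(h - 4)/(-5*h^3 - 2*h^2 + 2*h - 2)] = (-5*h^3 - 2*h^2 + 2*h + (h - 4)*(15*h^2 + 4*h - 2) - 2)/(5*h^3 + 2*h^2 - 2*h + 2)^2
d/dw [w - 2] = 1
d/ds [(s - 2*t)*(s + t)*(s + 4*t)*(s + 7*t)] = 4*s^3 + 30*s^2*t + 30*s*t^2 - 50*t^3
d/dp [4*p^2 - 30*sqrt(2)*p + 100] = 8*p - 30*sqrt(2)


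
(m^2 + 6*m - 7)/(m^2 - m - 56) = (m - 1)/(m - 8)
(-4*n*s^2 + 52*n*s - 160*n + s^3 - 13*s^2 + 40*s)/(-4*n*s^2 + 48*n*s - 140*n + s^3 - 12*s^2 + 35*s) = (s - 8)/(s - 7)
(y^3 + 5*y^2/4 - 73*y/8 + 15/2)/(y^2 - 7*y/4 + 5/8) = (2*y^2 + 5*y - 12)/(2*y - 1)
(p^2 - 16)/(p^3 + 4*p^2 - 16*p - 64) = 1/(p + 4)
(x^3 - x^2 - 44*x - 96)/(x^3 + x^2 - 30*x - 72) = (x - 8)/(x - 6)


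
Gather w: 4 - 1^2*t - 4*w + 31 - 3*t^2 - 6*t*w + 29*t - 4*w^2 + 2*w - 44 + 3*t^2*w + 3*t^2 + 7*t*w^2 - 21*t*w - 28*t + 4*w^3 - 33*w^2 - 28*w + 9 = 4*w^3 + w^2*(7*t - 37) + w*(3*t^2 - 27*t - 30)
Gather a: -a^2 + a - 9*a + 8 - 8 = -a^2 - 8*a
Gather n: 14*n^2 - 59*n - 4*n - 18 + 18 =14*n^2 - 63*n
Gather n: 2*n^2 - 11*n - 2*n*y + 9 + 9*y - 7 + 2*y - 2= 2*n^2 + n*(-2*y - 11) + 11*y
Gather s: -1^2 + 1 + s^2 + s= s^2 + s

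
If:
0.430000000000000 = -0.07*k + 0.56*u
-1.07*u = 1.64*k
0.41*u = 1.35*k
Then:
No Solution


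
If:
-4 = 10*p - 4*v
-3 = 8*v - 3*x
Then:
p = 3*x/20 - 11/20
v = 3*x/8 - 3/8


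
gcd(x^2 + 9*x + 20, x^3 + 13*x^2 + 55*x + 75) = x + 5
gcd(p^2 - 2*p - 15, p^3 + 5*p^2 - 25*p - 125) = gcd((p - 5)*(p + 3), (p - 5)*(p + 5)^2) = p - 5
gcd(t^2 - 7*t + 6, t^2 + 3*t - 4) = t - 1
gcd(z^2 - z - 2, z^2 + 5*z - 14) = z - 2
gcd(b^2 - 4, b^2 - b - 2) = b - 2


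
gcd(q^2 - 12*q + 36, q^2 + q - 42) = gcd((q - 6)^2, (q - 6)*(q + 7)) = q - 6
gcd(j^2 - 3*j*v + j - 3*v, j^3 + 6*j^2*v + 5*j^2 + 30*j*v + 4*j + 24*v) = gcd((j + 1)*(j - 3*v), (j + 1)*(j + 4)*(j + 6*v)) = j + 1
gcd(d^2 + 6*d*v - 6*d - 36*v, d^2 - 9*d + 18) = d - 6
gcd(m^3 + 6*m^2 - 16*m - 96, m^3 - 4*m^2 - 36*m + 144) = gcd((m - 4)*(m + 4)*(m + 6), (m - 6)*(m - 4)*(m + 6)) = m^2 + 2*m - 24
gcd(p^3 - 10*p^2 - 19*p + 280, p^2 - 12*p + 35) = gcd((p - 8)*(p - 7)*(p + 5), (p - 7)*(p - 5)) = p - 7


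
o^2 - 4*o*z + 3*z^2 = (o - 3*z)*(o - z)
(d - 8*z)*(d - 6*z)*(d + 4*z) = d^3 - 10*d^2*z - 8*d*z^2 + 192*z^3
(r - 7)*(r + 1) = r^2 - 6*r - 7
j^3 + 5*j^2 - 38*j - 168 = (j - 6)*(j + 4)*(j + 7)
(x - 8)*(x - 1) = x^2 - 9*x + 8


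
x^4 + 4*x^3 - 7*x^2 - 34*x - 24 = (x - 3)*(x + 1)*(x + 2)*(x + 4)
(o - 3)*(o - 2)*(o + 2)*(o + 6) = o^4 + 3*o^3 - 22*o^2 - 12*o + 72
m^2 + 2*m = m*(m + 2)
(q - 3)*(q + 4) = q^2 + q - 12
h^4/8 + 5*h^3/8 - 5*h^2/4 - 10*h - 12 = (h/4 + 1)*(h/2 + 1)*(h - 4)*(h + 3)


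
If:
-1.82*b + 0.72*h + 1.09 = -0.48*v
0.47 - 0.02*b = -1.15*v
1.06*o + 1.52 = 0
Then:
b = 57.5*v + 23.5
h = 144.680555555556*v + 57.8888888888889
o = -1.43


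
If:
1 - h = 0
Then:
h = 1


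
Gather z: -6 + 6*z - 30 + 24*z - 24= 30*z - 60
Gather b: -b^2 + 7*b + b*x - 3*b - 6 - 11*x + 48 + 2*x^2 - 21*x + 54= -b^2 + b*(x + 4) + 2*x^2 - 32*x + 96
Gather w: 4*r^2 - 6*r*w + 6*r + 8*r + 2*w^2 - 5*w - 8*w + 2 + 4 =4*r^2 + 14*r + 2*w^2 + w*(-6*r - 13) + 6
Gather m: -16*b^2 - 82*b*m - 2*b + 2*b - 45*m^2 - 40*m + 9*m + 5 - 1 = -16*b^2 - 45*m^2 + m*(-82*b - 31) + 4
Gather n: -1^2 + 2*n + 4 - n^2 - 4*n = -n^2 - 2*n + 3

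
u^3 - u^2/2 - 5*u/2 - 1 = (u - 2)*(u + 1/2)*(u + 1)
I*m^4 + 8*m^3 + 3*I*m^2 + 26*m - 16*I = (m - 8*I)*(m - I)*(m + 2*I)*(I*m + 1)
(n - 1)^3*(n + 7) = n^4 + 4*n^3 - 18*n^2 + 20*n - 7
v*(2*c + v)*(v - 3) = 2*c*v^2 - 6*c*v + v^3 - 3*v^2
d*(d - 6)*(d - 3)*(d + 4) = d^4 - 5*d^3 - 18*d^2 + 72*d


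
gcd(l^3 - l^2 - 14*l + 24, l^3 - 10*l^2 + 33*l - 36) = l - 3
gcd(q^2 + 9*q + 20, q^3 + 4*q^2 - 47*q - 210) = q + 5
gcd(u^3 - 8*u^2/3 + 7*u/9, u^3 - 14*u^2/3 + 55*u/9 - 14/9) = u^2 - 8*u/3 + 7/9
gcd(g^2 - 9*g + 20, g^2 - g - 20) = g - 5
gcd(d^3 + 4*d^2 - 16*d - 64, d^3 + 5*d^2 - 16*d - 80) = d^2 - 16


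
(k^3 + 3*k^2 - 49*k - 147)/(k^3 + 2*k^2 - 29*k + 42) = (k^2 - 4*k - 21)/(k^2 - 5*k + 6)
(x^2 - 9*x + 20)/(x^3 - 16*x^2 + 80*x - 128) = (x - 5)/(x^2 - 12*x + 32)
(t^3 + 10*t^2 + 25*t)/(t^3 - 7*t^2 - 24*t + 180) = t*(t + 5)/(t^2 - 12*t + 36)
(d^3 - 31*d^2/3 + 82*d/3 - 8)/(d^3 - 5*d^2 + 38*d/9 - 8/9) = 3*(d - 6)/(3*d - 2)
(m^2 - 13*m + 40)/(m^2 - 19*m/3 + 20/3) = 3*(m - 8)/(3*m - 4)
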